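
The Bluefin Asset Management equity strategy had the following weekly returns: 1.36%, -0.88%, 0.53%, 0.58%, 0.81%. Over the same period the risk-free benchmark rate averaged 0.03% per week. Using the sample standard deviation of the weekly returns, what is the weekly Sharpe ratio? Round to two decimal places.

0.54

r̄ = (1.36 − 0.88 + 0.53 + 0.58 + 0.81) / 5 = 0.4800%
Sample std dev = √[2.7454 / 4] = 0.8285%
Sharpe = (r̄ − rf) / σ = (0.4800 − 0.03) / 0.8285 = 0.4500 / 0.8285 = 0.5432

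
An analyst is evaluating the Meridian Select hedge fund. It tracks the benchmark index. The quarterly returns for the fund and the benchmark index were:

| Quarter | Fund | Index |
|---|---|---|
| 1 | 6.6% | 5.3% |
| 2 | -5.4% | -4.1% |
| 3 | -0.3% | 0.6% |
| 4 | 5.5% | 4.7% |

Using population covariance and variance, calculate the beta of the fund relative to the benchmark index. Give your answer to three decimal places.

1.275

r̄p = 1.6000%,  r̄m = 1.6250%
Cov = Σ(rp − r̄p)(rm − r̄m) / 4 = 18.0975
Var(rm) = Σ(rm − r̄m)² / 4 = 14.1969
β = Cov / Var = 18.0975 / 14.1969 = 1.2748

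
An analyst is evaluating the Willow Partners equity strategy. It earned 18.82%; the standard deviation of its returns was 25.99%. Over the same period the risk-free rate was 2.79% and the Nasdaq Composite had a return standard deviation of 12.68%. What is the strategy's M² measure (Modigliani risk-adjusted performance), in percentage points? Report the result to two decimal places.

10.61

Sharpe = (Rp − Rf) / σp = (18.82% − 2.79%) / 25.99% = 0.6168
M² = Rf + Sharpe × σm = 2.79% + 0.6168 × 12.68% = 10.6110%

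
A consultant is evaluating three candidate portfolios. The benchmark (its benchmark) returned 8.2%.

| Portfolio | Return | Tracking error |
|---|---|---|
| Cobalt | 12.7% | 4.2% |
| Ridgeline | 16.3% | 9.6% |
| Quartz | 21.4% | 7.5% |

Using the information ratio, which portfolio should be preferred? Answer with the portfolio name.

Quartz

Cobalt: IR = (12.7% − 8.2%) / 4.2% = 1.071
Ridgeline: IR = (16.3% − 8.2%) / 9.6% = 0.844
Quartz: IR = (21.4% − 8.2%) / 7.5% = 1.760
Highest: Quartz (1.760).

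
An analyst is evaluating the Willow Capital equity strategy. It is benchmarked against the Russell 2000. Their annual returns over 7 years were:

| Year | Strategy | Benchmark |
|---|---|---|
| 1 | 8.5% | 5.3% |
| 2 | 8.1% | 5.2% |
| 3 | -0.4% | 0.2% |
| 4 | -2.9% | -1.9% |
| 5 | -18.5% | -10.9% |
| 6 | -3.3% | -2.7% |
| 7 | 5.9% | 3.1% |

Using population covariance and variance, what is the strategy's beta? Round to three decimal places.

1.653

r̄p = -0.3714%,  r̄m = -0.2429%
Cov = Σ(rp − r̄p)(rm − r̄m) / 7 = 45.8312
Var(rm) = Σ(rm − r̄m)² / 7 = 27.7253
β = Cov / Var = 45.8312 / 27.7253 = 1.6530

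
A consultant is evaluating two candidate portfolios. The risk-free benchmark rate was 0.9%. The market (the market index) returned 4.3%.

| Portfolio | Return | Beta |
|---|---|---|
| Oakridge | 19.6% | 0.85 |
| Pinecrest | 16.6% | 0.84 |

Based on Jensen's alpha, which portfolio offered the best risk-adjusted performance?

Oakridge: α = 19.6% − [0.9% + 0.85 × (4.3% − 0.9%)] = 15.810
Pinecrest: α = 16.6% − [0.9% + 0.84 × (4.3% − 0.9%)] = 12.844
Highest: Oakridge (15.810).

Oakridge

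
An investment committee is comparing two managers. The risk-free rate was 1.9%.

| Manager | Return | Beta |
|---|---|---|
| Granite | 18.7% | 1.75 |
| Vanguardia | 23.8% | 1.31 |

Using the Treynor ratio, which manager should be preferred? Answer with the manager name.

Vanguardia

Granite: Treynor = (18.7% − 1.9%) / 1.75 = 9.600
Vanguardia: Treynor = (23.8% − 1.9%) / 1.31 = 16.718
Highest: Vanguardia (16.718).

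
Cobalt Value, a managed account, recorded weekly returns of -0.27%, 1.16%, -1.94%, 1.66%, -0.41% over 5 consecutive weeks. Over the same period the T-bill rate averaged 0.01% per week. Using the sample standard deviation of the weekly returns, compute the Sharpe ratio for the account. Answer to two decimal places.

0.02

Mean return r̄ = 0.200 / 5 = 0.0400%
Σ(r − r̄)² = (-0.27 − 0.0400)² + (1.16 − 0.0400)² + (-1.94 − 0.0400)² + … = 8.0978
σ = √[8.0978 / 4] = 1.4228%
Sharpe = (r̄ − rf) / σ = (0.0400 − 0.01) / 1.4228 = 0.0300 / 1.4228 = 0.0211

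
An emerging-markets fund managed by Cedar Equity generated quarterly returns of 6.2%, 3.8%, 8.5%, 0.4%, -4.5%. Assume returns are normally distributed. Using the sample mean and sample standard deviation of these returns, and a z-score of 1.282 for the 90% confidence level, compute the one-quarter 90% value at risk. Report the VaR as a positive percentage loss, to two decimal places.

3.66

r̄ = (6.2 + 3.8 + 8.5 + 0.4 − 4.5) / 5 = 2.8800%
Σ(r − r̄)² = (6.2 − 2.8800)² + (3.8 − 2.8800)² + … = 104.0680
sample σ = √(104.0680 / 4) = √26.0170 = 5.1007%
VaR = −(r̄ − z·σ) = −(2.8800 − 1.282 × 5.1007) = −(-3.6591) = 3.6591%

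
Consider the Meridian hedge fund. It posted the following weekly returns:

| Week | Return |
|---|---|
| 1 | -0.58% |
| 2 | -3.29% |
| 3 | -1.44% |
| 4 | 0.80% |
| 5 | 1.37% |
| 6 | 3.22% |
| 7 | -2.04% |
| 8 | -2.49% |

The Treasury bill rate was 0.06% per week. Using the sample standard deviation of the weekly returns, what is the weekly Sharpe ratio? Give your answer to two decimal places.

μ = (-0.58 − 3.29 − 1.44 + 0.8 + 1.37 + 3.22 − 2.04 − 2.49) / 8 = -4.450 / 8 = -0.5563%
Sample std dev = √[34.0058 / 7] = 2.2041%
Sharpe = (μ − rf) / σ = (-0.5563 − 0.06) / 2.2041 = -0.6163 / 2.2041 = -0.2796

-0.28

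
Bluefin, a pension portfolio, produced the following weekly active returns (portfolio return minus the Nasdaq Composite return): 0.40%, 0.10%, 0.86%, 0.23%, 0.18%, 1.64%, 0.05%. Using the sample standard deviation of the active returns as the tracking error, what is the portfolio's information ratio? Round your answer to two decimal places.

0.86

μ = (0.4 + 0.1 + 0.86 + 0.23 + 0.18 + 1.64 + 0.05) / 7 = 3.460 / 7 = 0.4943%
Σ(r − μ)² = (0.4 − 0.4943)² + (0.1 − 0.4943)² + (0.86 − 0.4943)² + … = 1.9768
σ = √[1.9768 / 6] = 0.5740%
IR = μ / tracking error = 0.4943 / 0.5740 = 0.8611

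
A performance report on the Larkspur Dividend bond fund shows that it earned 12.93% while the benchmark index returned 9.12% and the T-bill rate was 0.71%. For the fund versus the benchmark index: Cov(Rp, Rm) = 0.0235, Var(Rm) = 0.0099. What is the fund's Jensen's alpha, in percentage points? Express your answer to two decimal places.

-7.74

β = Cov / Var = 0.0235 / 0.0099 = 2.3737
E[R] = Rf + β(Rm − Rf) = 0.71% + 2.3737 × (9.12% − 0.71%) = 20.6728%
α = Rp − E[R] = 12.93% − 20.6728% = -7.7428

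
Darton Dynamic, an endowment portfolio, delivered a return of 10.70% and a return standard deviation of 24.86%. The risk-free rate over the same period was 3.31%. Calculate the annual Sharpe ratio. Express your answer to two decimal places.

Sharpe = (Rp − Rf) / σp = (10.70% − 3.31%) / 24.86% = 7.39% / 24.86% = 0.2973

0.30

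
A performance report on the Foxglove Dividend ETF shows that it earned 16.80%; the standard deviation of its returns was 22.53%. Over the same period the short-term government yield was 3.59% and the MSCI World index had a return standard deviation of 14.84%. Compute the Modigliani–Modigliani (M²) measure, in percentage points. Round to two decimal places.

12.29

Sharpe = (Rp − Rf) / σp = (16.80% − 3.59%) / 22.53% = 0.5863
M² = Rf + Sharpe × σm = 3.59% + 0.5863 × 14.84% = 12.2907%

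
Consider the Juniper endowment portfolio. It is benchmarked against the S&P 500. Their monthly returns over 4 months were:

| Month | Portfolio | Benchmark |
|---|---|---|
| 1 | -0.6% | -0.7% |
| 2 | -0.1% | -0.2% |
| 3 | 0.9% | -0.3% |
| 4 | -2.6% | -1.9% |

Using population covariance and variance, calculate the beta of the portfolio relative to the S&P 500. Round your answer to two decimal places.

1.78

r̄p = -0.6000%,  r̄m = -0.7750%
Cov = Σ(rp − r̄p)(rm − r̄m) / 4 = 0.8125
Var(rm) = Σ(rm − r̄m)² / 4 = 0.4569
β = Cov / Var = 0.8125 / 0.4569 = 1.7783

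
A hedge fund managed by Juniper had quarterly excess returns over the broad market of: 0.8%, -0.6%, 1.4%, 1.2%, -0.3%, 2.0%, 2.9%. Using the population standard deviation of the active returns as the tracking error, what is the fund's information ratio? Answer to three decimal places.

r̄ = (0.8 − 0.6 + 1.4 + 1.2 − 0.3 + 2 + 2.9) / 7 = 7.40 / 7 = 1.0571%
Σ(r − r̄)² = (0.8 − 1.0571)² + (-0.6 − 1.0571)² + … = 9.0771
population σ = √(9.0771 / 7) = √1.2967 = 1.1387%
IR = r̄ / tracking error = 1.0571 / 1.1387 = 0.9283

0.928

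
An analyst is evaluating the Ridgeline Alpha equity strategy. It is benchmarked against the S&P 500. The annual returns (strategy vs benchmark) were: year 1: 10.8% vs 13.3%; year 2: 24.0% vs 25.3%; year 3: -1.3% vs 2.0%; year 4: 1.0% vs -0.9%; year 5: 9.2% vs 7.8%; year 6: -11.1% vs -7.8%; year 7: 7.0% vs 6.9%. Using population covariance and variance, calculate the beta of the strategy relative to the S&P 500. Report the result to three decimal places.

1.014

r̄p = 5.6571%,  r̄m = 6.6571%
Cov = Σ(rp − r̄p)(rm − r̄m) / 7 = 98.6224
Var(rm) = Σ(rm − r̄m)² / 7 = 97.2653
β = Cov / Var = 98.6224 / 97.2653 = 1.0140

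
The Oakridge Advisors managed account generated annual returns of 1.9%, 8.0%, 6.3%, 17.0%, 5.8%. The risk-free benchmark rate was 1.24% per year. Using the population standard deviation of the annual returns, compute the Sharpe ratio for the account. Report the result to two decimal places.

r̄ = (1.9 + 8 + 6.3 + 17 + 5.8) / 5 = 39.00 / 5 = 7.8000%
Σ(r − r̄)² = 125.7400; population σ = √(125.7400/5) = 5.0148%
Sharpe = (r̄ − rf) / σ = (7.8000 − 1.24) / 5.0148 = 6.5600 / 5.0148 = 1.3081

1.31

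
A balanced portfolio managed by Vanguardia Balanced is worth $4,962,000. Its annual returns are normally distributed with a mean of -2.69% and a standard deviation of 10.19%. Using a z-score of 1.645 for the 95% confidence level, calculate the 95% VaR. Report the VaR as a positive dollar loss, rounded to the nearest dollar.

Return at the 95% tail: μ − z·σ = -2.69% − 1.645 × 10.19% = -2.69 − 16.76255 = -19.45255%
VaR = −(-19.45255%) × $4,962,000 = 19.45255% × $4,962,000 = $965,236

$965,236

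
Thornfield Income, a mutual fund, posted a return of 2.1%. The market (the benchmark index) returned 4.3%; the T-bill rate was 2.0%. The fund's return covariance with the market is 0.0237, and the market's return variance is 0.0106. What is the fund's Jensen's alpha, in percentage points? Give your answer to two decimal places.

β = Cov / Var = 0.0237 / 0.0106 = 2.2358
E[R] = Rf + β(Rm − Rf) = 2.0% + 2.2358 × (4.3% − 2.0%) = 7.1423%
α = Rp − E[R] = 2.1% − 7.1423% = -5.0423

-5.04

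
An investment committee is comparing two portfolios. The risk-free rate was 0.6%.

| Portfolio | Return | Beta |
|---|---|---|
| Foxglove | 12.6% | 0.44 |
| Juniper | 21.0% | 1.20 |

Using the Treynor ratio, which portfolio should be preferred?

Foxglove: Treynor = (12.6% − 0.6%) / 0.44 = 27.273
Juniper: Treynor = (21.0% − 0.6%) / 1.20 = 17.000
Highest: Foxglove (27.273).

Foxglove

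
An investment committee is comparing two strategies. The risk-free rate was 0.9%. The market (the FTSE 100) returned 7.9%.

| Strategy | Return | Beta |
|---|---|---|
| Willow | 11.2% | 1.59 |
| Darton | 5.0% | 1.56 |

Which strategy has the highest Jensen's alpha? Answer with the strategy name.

Willow: α = 11.2% − [0.9% + 1.59 × (7.9% − 0.9%)] = -0.830
Darton: α = 5.0% − [0.9% + 1.56 × (7.9% − 0.9%)] = -6.820
Highest: Willow (-0.830).

Willow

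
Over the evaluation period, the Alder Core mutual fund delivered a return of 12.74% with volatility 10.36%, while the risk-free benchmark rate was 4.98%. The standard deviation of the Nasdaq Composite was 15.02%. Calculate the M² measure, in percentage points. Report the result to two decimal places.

16.23

Sharpe = (Rp − Rf) / σp = (12.74% − 4.98%) / 10.36% = 0.7490
M² = Rf + Sharpe × σm = 4.98% + 0.7490 × 15.02% = 16.2300%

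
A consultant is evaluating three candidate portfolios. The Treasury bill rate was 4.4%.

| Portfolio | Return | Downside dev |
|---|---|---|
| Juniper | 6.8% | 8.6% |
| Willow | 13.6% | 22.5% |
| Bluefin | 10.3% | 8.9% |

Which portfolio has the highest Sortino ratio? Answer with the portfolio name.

Juniper: Sortino ratio = (6.8% − 4.4%) / 8.6% = 0.279
Willow: Sortino ratio = (13.6% − 4.4%) / 22.5% = 0.409
Bluefin: Sortino ratio = (10.3% − 4.4%) / 8.9% = 0.663
Highest: Bluefin (0.663).

Bluefin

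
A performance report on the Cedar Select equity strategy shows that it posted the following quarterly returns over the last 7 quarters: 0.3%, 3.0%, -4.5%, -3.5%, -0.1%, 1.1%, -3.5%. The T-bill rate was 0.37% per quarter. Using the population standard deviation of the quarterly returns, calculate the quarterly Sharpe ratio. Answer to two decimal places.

μ = (0.3 + 3 − 4.5 − 3.5 − 0.1 + 1.1 − 3.5) / 7 = -1.0286%
Σ(r − μ)² = 47.6543; population σ = √(47.6543/7) = 2.6092%
Sharpe = (μ − rf) / σ = (-1.0286 − 0.37) / 2.6092 = -1.3986 / 2.6092 = -0.5360

-0.54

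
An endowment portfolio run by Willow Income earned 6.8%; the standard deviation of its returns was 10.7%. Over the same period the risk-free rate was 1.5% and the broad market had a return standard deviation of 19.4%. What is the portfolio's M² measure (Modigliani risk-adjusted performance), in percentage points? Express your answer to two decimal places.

11.11

Sharpe = (Rp − Rf) / σp = (6.8% − 1.5%) / 10.7% = 0.4953
M² = Rf + Sharpe × σm = 1.5% + 0.4953 × 19.4% = 11.1088%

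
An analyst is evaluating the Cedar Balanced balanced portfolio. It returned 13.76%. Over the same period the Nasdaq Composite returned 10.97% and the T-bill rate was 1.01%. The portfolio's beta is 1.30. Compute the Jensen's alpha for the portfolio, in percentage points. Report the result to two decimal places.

CAPM expected return = Rf + β(Rm − Rf) = 1.01% + 1.30 × (10.97% − 1.01%) = 1.01 + 1.30 × 9.96 = 13.9580%
Jensen's α = Rp − E[R] = 13.76% − 13.9580% = -0.1980

-0.20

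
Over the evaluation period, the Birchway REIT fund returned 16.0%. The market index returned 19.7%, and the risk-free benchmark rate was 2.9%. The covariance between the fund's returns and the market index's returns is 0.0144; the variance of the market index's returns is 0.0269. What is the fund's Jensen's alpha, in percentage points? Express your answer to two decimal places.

4.11

β = Cov / Var = 0.0144 / 0.0269 = 0.5353
E[R] = Rf + β(Rm − Rf) = 2.9% + 0.5353 × (19.7% − 2.9%) = 11.8930%
α = Rp − E[R] = 16.0% − 11.8930% = 4.1070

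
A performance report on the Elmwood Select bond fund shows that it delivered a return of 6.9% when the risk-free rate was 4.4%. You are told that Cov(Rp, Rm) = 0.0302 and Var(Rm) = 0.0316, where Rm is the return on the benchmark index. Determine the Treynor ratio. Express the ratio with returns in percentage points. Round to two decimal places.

β = Cov / Var = 0.0302 / 0.0316 = 0.9557
Treynor = (Rp − Rf) / β = (6.9% − 4.4%) / 0.9557 = 2.50 / 0.9557 = 2.6159

2.62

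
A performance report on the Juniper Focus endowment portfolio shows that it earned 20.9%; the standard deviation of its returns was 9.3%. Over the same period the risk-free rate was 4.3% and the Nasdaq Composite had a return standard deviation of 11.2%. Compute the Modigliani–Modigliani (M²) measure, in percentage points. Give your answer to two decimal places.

Sharpe = (Rp − Rf) / σp = (20.9% − 4.3%) / 9.3% = 1.7849
M² = Rf + Sharpe × σm = 4.3% + 1.7849 × 11.2% = 24.2909%

24.29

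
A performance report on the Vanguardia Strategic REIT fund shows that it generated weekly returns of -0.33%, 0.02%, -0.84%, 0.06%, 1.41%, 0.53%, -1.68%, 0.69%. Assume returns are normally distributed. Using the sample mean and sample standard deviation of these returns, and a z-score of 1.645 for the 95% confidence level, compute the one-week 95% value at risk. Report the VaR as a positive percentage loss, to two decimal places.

r̄ = (-0.33 + 0.02 − 0.84 + 0.06 + 1.41 + 0.53 − 1.68 + 0.69) / 8 = -0.0175%
Sample std dev = √[6.3836 / 7] = 0.9550%
VaR = −(r̄ − z·σ) = −(-0.0175 − 1.645 × 0.9550) = −(-1.5885) = 1.5885%

1.59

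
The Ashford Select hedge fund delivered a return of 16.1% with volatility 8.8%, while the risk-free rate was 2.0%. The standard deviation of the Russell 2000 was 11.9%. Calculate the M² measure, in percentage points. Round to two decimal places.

21.07

Sharpe = (Rp − Rf) / σp = (16.1% − 2.0%) / 8.8% = 1.6023
M² = Rf + Sharpe × σm = 2.0% + 1.6023 × 11.9% = 21.0674%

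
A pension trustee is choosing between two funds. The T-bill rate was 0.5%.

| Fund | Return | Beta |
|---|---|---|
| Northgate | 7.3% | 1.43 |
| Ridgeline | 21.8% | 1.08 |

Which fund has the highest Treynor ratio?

Northgate: Treynor = (7.3% − 0.5%) / 1.43 = 4.755
Ridgeline: Treynor = (21.8% − 0.5%) / 1.08 = 19.722
Highest: Ridgeline (19.722).

Ridgeline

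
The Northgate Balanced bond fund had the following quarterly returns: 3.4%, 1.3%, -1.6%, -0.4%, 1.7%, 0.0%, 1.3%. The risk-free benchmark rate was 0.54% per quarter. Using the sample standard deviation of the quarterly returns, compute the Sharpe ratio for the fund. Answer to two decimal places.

0.17

Mean return μ = 5.70 / 7 = 0.8143%
Σ(r − μ)² = 15.9086; sample σ = √(15.9086/6) = 1.6283%
Sharpe = (μ − rf) / σ = (0.8143 − 0.54) / 1.6283 = 0.2743 / 1.6283 = 0.1685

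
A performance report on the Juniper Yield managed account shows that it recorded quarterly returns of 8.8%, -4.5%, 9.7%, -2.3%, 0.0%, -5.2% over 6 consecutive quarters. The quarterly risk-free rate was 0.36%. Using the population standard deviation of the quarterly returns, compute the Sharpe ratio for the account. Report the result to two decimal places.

r̄ = (8.8 − 4.5 + 9.7 − 2.3 + 0 − 5.2) / 6 = 1.0833%
Σ(r − r̄)² = (8.8 − 1.0833)² + (-4.5 − 1.0833)² + … = 217.0683
σ = √[217.0683 / 6] = 6.0148%
Sharpe = (r̄ − rf) / σ = (1.0833 − 0.36) / 6.0148 = 0.7233 / 6.0148 = 0.1203

0.12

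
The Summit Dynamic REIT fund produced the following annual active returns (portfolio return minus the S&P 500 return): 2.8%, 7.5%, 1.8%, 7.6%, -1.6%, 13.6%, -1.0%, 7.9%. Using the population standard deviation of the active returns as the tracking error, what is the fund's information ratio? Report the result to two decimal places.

0.99

r̄ = (2.8 + 7.5 + 1.8 + 7.6 − 1.6 + 13.6 − 1 + 7.9) / 8 = 4.8250%
Σ(r − r̄)² = (2.8 − 4.8250)² + (7.5 − 4.8250)² + … = 189.7750
population σ = √(189.7750 / 8) = √23.7219 = 4.8705%
IR = r̄ / tracking error = 4.8250 / 4.8705 = 0.9907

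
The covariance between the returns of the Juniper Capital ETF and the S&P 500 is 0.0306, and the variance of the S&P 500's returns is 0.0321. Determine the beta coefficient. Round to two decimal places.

β = Cov(Rp, Rm) / Var(Rm) = 0.0306 / 0.0321 = 0.9533

0.95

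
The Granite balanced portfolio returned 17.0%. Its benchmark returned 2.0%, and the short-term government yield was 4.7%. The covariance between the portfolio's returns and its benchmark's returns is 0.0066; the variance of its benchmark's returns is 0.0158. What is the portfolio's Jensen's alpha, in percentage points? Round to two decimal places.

β = Cov / Var = 0.0066 / 0.0158 = 0.4177
E[R] = Rf + β(Rm − Rf) = 4.7% + 0.4177 × (2.0% − 4.7%) = 3.5722%
α = Rp − E[R] = 17.0% − 3.5722% = 13.4278

13.43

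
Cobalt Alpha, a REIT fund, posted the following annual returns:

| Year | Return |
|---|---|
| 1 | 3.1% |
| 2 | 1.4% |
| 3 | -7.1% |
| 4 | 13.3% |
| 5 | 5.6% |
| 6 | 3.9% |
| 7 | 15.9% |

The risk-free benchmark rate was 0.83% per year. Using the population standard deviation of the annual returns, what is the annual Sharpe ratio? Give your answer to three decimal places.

r̄ = (3.1 + 1.4 − 7.1 + 13.3 + 5.6 + 3.9 + 15.9) / 7 = 5.1571%
Population σ = √[Σ(r − r̄)² / 7] = √[352.0771 / 7] = √50.2967 = 7.0920%
Sharpe = (r̄ − rf) / σ = (5.1571 − 0.83) / 7.0920 = 4.3271 / 7.0920 = 0.6101

0.610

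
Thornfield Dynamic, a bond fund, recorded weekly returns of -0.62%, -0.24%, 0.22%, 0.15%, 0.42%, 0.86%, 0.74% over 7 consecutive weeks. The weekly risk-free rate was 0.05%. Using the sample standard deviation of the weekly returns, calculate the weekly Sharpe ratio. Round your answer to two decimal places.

r̄ = (-0.62 − 0.24 + 0.22 + 0.15 + 0.42 + 0.86 + 0.74) / 7 = 0.2186%
Sample σ = √[Σ(r − r̄)² / 6] = √[1.6421 / 6] = √0.2737 = 0.5232%
Sharpe = (r̄ − rf) / σ = (0.2186 − 0.05) / 0.5232 = 0.1686 / 0.5232 = 0.3222

0.32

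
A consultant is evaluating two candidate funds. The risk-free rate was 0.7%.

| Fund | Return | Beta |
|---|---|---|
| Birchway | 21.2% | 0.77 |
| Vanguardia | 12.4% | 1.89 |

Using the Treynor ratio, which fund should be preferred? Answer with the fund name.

Birchway: Treynor = (21.2% − 0.7%) / 0.77 = 26.623
Vanguardia: Treynor = (12.4% − 0.7%) / 1.89 = 6.190
Highest: Birchway (26.623).

Birchway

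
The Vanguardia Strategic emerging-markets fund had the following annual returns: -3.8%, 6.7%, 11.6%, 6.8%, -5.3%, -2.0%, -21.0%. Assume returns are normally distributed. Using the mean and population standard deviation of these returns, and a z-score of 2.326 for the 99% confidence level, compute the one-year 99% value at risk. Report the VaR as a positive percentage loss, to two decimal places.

24.36

Mean return μ = -7.00 / 7 = -1.0000%
Σ(r − μ)² = 706.2200; population σ = √(706.2200/7) = 10.0443%
VaR = −(μ − z·σ) = −(-1.0000 − 2.326 × 10.0443) = −(-24.3630) = 24.3630%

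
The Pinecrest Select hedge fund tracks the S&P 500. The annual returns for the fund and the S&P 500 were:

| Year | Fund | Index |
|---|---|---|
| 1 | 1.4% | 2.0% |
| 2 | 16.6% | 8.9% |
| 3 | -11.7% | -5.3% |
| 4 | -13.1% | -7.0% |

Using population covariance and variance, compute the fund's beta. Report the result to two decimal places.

1.89

r̄p = -1.7000%,  r̄m = -0.3500%
Cov = Σ(rp − r̄p)(rm − r̄m) / 4 = 75.4675
Var(rm) = Σ(rm − r̄m)² / 4 = 39.9525
β = Cov / Var = 75.4675 / 39.9525 = 1.8889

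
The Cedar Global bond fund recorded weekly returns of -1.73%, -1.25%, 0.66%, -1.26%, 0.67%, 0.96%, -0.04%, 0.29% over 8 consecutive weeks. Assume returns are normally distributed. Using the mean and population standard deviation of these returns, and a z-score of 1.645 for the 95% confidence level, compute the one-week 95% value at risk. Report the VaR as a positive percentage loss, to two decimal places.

r̄ = (-1.73 − 1.25 + 0.66 − 1.26 + 0.67 + 0.96 − 0.04 + 0.29) / 8 = -0.2125%
Population σ = √[Σ(r − r̄)² / 8] = √[7.6736 / 8] = √0.9592 = 0.9794%
VaR = −(r̄ − z·σ) = −(-0.2125 − 1.645 × 0.9794) = −(-1.8236) = 1.8236%

1.82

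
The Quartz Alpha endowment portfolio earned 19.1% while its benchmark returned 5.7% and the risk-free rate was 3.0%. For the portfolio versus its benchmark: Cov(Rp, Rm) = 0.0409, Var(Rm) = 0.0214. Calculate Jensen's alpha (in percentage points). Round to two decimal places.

β = Cov / Var = 0.0409 / 0.0214 = 1.9112
E[R] = Rf + β(Rm − Rf) = 3.0% + 1.9112 × (5.7% − 3.0%) = 8.1602%
α = Rp − E[R] = 19.1% − 8.1602% = 10.9398

10.94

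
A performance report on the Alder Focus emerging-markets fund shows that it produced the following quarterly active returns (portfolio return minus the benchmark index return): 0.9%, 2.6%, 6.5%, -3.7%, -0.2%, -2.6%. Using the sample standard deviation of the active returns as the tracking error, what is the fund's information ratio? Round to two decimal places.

r̄ = (0.9 + 2.6 + 6.5 − 3.7 − 0.2 − 2.6) / 6 = 0.5833%
Sample σ = √[Σ(r − r̄)² / 5] = √[68.2683 / 5] = √13.6537 = 3.6951%
IR = r̄ / tracking error = 0.5833 / 3.6951 = 0.1579

0.16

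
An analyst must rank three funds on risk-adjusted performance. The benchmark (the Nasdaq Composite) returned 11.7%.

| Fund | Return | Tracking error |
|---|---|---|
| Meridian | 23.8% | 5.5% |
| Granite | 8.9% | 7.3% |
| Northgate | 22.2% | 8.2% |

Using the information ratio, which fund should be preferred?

Meridian

Meridian: IR = (23.8% − 11.7%) / 5.5% = 2.200
Granite: IR = (8.9% − 11.7%) / 7.3% = -0.384
Northgate: IR = (22.2% − 11.7%) / 8.2% = 1.280
Highest: Meridian (2.200).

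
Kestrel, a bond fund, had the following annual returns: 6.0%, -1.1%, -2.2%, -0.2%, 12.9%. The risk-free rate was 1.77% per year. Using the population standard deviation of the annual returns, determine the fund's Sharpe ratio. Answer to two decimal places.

0.23

r̄ = (6 − 1.1 − 2.2 − 0.2 + 12.9) / 5 = 3.0800%
Population σ = √[Σ(r − r̄)² / 5] = √[161.0680 / 5] = √32.2136 = 5.6757%
Sharpe = (r̄ − rf) / σ = (3.0800 − 1.77) / 5.6757 = 1.3100 / 5.6757 = 0.2308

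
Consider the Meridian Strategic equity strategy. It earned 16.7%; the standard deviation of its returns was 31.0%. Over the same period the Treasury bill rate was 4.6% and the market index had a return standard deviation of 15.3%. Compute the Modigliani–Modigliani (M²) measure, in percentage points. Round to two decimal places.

10.57

Sharpe = (Rp − Rf) / σp = (16.7% − 4.6%) / 31.0% = 0.3903
M² = Rf + Sharpe × σm = 4.6% + 0.3903 × 15.3% = 10.5716%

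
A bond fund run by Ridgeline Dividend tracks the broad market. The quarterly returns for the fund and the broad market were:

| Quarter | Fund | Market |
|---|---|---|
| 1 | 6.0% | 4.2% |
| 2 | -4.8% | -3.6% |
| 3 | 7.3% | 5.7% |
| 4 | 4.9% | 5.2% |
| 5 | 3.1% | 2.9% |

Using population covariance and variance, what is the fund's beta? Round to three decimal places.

r̄p = 3.3000%,  r̄m = 2.8800%
Cov = Σ(rp − r̄p)(rm − r̄m) / 5 = 14.2080
Var(rm) = Σ(rm − r̄m)² / 5 = 11.4136
β = Cov / Var = 14.2080 / 11.4136 = 1.2448

1.245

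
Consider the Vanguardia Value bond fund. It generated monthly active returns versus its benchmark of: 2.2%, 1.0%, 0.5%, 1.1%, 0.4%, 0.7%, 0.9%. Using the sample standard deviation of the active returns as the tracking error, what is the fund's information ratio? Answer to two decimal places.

1.62

μ = (2.2 + 1 + 0.5 + 1.1 + 0.4 + 0.7 + 0.9) / 7 = 6.80 / 7 = 0.9714%
Sample σ = √[Σ(r − μ)² / 6] = √[2.1543 / 6] = √0.3591 = 0.5992%
IR = μ / tracking error = 0.9714 / 0.5992 = 1.6212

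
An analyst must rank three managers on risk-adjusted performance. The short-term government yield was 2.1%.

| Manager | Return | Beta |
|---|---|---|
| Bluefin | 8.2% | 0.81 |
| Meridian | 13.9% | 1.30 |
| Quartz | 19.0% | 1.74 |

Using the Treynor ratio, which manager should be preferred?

Bluefin: Treynor = (8.2% − 2.1%) / 0.81 = 7.531
Meridian: Treynor = (13.9% − 2.1%) / 1.30 = 9.077
Quartz: Treynor = (19.0% − 2.1%) / 1.74 = 9.713
Highest: Quartz (9.713).

Quartz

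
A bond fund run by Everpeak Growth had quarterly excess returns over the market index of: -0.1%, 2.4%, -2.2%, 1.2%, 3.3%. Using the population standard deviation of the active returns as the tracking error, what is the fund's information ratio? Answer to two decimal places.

0.48

Mean return μ = 4.60 / 5 = 0.9200%
Population std dev = √[18.7080 / 5] = 1.9343%
IR = μ / tracking error = 0.9200 / 1.9343 = 0.4756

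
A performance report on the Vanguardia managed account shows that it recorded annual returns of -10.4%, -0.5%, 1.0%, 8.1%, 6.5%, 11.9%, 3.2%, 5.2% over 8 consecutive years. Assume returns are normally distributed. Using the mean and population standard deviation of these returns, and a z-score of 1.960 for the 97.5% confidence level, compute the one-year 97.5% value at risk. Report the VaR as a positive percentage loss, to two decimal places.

9.23

r̄ = (-10.4 − 0.5 + 1 + 8.1 + 6.5 + 11.9 + 3.2 + 5.2) / 8 = 25.00 / 8 = 3.1250%
Population std dev = √[318.0350 / 8] = 6.3051%
VaR = −(r̄ − z·σ) = −(3.1250 − 1.960 × 6.3051) = −(-9.2330) = 9.2330%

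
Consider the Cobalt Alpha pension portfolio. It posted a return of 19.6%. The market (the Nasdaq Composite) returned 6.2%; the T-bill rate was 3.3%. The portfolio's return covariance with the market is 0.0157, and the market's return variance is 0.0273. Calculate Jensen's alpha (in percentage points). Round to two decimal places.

14.63

β = Cov / Var = 0.0157 / 0.0273 = 0.5751
E[R] = Rf + β(Rm − Rf) = 3.3% + 0.5751 × (6.2% − 3.3%) = 4.9678%
α = Rp − E[R] = 19.6% − 4.9678% = 14.6322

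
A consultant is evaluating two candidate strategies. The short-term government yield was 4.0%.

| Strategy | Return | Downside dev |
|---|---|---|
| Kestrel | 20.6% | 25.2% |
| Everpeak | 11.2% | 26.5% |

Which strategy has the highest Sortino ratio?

Kestrel: Sortino ratio = (20.6% − 4.0%) / 25.2% = 0.659
Everpeak: Sortino ratio = (11.2% − 4.0%) / 26.5% = 0.272
Highest: Kestrel (0.659).

Kestrel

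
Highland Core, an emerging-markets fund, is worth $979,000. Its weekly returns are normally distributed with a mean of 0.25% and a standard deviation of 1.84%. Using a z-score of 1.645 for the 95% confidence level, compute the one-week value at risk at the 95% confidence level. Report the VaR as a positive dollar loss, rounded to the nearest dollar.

$27,185

Return at the 95% tail: μ − z·σ = 0.25% − 1.645 × 1.84% = 0.25 − 3.0268 = -2.7768%
VaR = −(-2.7768%) × $979,000 = 2.7768% × $979,000 = $27,185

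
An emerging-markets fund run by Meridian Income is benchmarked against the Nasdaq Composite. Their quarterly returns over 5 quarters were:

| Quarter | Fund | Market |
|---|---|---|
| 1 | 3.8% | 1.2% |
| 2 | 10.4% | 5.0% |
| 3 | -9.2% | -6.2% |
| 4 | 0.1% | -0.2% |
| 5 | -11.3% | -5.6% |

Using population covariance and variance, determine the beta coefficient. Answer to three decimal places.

r̄p = -1.2400%,  r̄m = -1.1600%
Cov = Σ(rp − r̄p)(rm − r̄m) / 5 = 33.9336
Var(rm) = Σ(rm − r̄m)² / 5 = 17.9104
β = Cov / Var = 33.9336 / 17.9104 = 1.8946

1.895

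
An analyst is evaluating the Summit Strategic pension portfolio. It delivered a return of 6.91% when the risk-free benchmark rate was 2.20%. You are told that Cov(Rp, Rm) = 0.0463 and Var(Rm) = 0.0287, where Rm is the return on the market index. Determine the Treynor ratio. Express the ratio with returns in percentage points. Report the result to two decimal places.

β = Cov / Var = 0.0463 / 0.0287 = 1.6132
Treynor = (Rp − Rf) / β = (6.91% − 2.20%) / 1.6132 = 4.71 / 1.6132 = 2.9197

2.92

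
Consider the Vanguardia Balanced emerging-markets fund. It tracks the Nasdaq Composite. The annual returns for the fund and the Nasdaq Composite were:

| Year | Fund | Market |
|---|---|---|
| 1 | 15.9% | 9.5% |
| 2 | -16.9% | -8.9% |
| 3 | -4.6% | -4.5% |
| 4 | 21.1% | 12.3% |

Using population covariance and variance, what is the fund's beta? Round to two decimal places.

r̄p = 3.8750%,  r̄m = 2.1000%
Cov = Σ(rp − r̄p)(rm − r̄m) / 4 = 137.2850
Var(rm) = Σ(rm − r̄m)² / 4 = 80.8400
β = Cov / Var = 137.2850 / 80.8400 = 1.6982

1.70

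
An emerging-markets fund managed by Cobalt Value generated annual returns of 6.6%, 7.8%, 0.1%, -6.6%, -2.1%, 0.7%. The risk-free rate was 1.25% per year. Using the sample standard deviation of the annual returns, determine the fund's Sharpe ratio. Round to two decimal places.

-0.03

μ = (6.6 + 7.8 + 0.1 − 6.6 − 2.1 + 0.7) / 6 = 1.0833%
Sample std dev = √[145.8283 / 5] = 5.4005%
Sharpe = (μ − rf) / σ = (1.0833 − 1.25) / 5.4005 = -0.1667 / 5.4005 = -0.0309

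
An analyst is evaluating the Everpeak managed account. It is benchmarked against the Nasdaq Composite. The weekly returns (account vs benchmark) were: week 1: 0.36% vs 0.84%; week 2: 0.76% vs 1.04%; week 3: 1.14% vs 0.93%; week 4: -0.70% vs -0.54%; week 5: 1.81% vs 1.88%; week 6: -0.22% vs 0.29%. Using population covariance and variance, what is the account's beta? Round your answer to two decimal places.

1.08

r̄p = 0.5250%,  r̄m = 0.7400%
Cov = Σ(rp − r̄p)(rm − r̄m) / 6 = 0.5898
Var(rm) = Σ(rm − r̄m)² / 6 = 0.5461
β = Cov / Var = 0.5898 / 0.5461 = 1.0800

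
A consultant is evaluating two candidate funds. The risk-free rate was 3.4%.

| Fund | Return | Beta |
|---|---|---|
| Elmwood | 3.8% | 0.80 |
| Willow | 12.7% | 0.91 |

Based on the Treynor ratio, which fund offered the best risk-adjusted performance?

Elmwood: Treynor = (3.8% − 3.4%) / 0.80 = 0.500
Willow: Treynor = (12.7% − 3.4%) / 0.91 = 10.220
Highest: Willow (10.220).

Willow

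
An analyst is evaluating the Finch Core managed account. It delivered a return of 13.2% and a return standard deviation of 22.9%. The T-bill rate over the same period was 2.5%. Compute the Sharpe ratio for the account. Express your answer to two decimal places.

0.47

Sharpe = (Rp − Rf) / σp = (13.2% − 2.5%) / 22.9% = 10.70% / 22.9% = 0.4672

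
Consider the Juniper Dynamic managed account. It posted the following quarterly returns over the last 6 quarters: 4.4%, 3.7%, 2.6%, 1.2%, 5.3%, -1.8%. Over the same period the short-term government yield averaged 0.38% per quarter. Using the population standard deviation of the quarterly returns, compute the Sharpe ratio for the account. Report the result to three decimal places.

Mean return r̄ = 15.40 / 6 = 2.5667%
Population std dev = √[33.0533 / 6] = 2.3471%
Sharpe = (r̄ − rf) / σ = (2.5667 − 0.38) / 2.3471 = 2.1867 / 2.3471 = 0.9317

0.932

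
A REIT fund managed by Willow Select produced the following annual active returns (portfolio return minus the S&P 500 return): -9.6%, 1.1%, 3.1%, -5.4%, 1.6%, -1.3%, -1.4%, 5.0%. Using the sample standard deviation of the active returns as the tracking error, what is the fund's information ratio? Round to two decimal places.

-0.18

Mean return r̄ = -6.90 / 8 = -0.8625%
Sample std dev = √[157.3988 / 7] = 4.7419%
IR = r̄ / tracking error = -0.8625 / 4.7419 = -0.1819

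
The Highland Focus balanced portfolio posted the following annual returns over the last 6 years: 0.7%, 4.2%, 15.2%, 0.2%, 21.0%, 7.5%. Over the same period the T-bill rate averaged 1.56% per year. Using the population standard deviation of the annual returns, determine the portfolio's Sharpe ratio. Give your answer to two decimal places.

r̄ = (0.7 + 4.2 + 15.2 + 0.2 + 21 + 7.5) / 6 = 8.1333%
Σ(r − r̄)² = (0.7 − 8.1333)² + (4.2 − 8.1333)² + … = 349.5533
σ = √[349.5533 / 6] = 7.6328%
Sharpe = (r̄ − rf) / σ = (8.1333 − 1.56) / 7.6328 = 6.5733 / 7.6328 = 0.8612

0.86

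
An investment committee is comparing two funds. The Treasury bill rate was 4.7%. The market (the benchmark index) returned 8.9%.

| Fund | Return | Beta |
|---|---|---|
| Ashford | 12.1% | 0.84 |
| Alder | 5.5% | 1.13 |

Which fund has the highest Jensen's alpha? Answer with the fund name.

Ashford

Ashford: α = 12.1% − [4.7% + 0.84 × (8.9% − 4.7%)] = 3.872
Alder: α = 5.5% − [4.7% + 1.13 × (8.9% − 4.7%)] = -3.946
Highest: Ashford (3.872).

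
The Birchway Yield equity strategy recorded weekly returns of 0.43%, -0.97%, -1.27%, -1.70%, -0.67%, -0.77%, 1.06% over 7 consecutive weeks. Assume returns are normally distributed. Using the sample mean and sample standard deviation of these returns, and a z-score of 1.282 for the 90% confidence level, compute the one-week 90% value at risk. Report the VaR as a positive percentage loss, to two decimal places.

1.80

r̄ = (0.43 − 0.97 − 1.27 − 1.7 − 0.67 − 0.77 + 1.06) / 7 = -0.5557%
Sample σ = √[Σ(r − r̄)² / 6] = √[5.6324 / 6] = √0.9387 = 0.9689%
VaR = −(r̄ − z·σ) = −(-0.5557 − 1.282 × 0.9689) = −(-1.7978) = 1.7978%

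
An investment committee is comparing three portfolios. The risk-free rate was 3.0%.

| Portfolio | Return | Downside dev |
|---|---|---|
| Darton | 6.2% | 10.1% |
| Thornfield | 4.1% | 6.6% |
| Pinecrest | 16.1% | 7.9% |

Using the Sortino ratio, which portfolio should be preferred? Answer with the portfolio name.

Darton: Sortino ratio = (6.2% − 3.0%) / 10.1% = 0.317
Thornfield: Sortino ratio = (4.1% − 3.0%) / 6.6% = 0.167
Pinecrest: Sortino ratio = (16.1% − 3.0%) / 7.9% = 1.658
Highest: Pinecrest (1.658).

Pinecrest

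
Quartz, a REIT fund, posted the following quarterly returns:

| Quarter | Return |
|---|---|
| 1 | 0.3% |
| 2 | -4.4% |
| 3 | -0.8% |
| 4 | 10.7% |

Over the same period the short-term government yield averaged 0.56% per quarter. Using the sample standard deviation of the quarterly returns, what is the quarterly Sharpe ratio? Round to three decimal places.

0.137

r̄ = (0.3 − 4.4 − 0.8 + 10.7) / 4 = 1.4500%
Sample std dev = √[126.1700 / 3] = 6.4851%
Sharpe = (r̄ − rf) / σ = (1.4500 − 0.56) / 6.4851 = 0.8900 / 6.4851 = 0.1372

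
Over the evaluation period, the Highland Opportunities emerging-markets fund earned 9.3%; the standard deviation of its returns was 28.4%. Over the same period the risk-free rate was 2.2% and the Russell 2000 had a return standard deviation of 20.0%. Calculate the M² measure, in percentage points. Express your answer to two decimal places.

Sharpe = (Rp − Rf) / σp = (9.3% − 2.2%) / 28.4% = 0.2500
M² = Rf + Sharpe × σm = 2.2% + 0.2500 × 20.0% = 7.2000%

7.20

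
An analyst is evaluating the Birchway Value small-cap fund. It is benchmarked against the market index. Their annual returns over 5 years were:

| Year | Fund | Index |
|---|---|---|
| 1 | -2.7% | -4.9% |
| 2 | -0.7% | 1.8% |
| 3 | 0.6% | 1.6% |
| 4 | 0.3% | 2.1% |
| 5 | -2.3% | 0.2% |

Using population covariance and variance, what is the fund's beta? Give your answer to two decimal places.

0.41

r̄p = -0.9600%,  r̄m = 0.1600%
Cov = Σ(rp − r̄p)(rm − r̄m) / 5 = 2.7736
Var(rm) = Σ(rm − r̄m)² / 5 = 6.8264
β = Cov / Var = 2.7736 / 6.8264 = 0.4063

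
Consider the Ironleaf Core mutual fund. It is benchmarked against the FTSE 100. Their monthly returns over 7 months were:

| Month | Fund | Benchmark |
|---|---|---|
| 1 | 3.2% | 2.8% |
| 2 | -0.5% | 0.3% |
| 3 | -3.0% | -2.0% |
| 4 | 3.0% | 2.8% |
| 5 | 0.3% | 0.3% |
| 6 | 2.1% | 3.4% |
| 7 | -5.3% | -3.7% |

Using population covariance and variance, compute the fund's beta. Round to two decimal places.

1.17

r̄p = -0.0286%,  r̄m = 0.5571%
Cov = Σ(rp − r̄p)(rm − r̄m) / 7 = 7.1659
Var(rm) = Σ(rm − r̄m)² / 7 = 6.1339
β = Cov / Var = 7.1659 / 6.1339 = 1.1682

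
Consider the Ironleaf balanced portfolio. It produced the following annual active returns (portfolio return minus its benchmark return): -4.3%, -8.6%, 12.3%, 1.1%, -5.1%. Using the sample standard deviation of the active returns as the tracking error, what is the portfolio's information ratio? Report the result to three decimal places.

r̄ = (-4.3 − 8.6 + 12.3 + 1.1 − 5.1) / 5 = -4.60 / 5 = -0.9200%
Σ(r − r̄)² = 266.7280; sample σ = √(266.7280/4) = 8.1659%
IR = r̄ / tracking error = -0.9200 / 8.1659 = -0.1127

-0.113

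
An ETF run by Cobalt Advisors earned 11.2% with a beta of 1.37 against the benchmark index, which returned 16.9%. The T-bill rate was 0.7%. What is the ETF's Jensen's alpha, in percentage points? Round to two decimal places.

CAPM expected return = Rf + β(Rm − Rf) = 0.7% + 1.37 × (16.9% − 0.7%) = 0.7 + 1.37 × 16.20 = 22.8940%
Jensen's α = Rp − E[R] = 11.2% − 22.8940% = -11.6940

-11.69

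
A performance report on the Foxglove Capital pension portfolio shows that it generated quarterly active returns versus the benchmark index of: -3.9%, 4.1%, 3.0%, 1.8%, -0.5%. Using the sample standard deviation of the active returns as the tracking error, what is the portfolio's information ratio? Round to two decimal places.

0.28

μ = (-3.9 + 4.1 + 3 + 1.8 − 0.5) / 5 = 4.50 / 5 = 0.9000%
Sample σ = √[Σ(r − μ)² / 4] = √[40.4600 / 4] = √10.1150 = 3.1804%
IR = μ / tracking error = 0.9000 / 3.1804 = 0.2830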